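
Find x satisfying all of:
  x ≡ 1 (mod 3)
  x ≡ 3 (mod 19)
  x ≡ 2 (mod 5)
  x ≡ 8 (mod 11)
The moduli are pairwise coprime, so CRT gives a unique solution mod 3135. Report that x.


Product of moduli M = 3 · 19 · 5 · 11 = 3135.
Merge one congruence at a time:
  Start: x ≡ 1 (mod 3).
  Combine with x ≡ 3 (mod 19); new modulus lcm = 57.
    Write x = 1 + 3·t and substitute into x ≡ 3 (mod 19): 3·t ≡ 3 − 1 = 2 (mod 19).
    The inverse of 3 mod 19 is 13 (since 3·13 = 39 = 2·19 + 1), so t ≡ 13·2 = 26 ≡ 7 (mod 19).
    Then x = 1 + 3·7 = 22, valid modulo lcm(3, 19) = 57: x ≡ 22 (mod 57).
  Combine with x ≡ 2 (mod 5); new modulus lcm = 285.
    Write x = 22 + 57·t and substitute into x ≡ 2 (mod 5): 57·t ≡ 2 − 22 = -20 (mod 5).
    Reduce coefficients mod 5: 2·t ≡ 0 (mod 5).
    The inverse of 2 mod 5 is 3 (since 2·3 = 6 = 1·5 + 1), so t ≡ 3·0 = 0 ≡ 0 (mod 5).
    Then x = 22 + 57·0 = 22, valid modulo lcm(57, 5) = 285: x ≡ 22 (mod 285).
  Combine with x ≡ 8 (mod 11); new modulus lcm = 3135.
    Write x = 22 + 285·t and substitute into x ≡ 8 (mod 11): 285·t ≡ 8 − 22 = -14 (mod 11).
    Reduce coefficients mod 11: 10·t ≡ 8 (mod 11).
    The inverse of 10 mod 11 is 10 (since 10·10 = 100 = 9·11 + 1), so t ≡ 10·8 = 80 ≡ 3 (mod 11).
    Then x = 22 + 285·3 = 877, valid modulo lcm(285, 11) = 3135: x ≡ 877 (mod 3135).
Verify against each original: 877 mod 3 = 1, 877 mod 19 = 3, 877 mod 5 = 2, 877 mod 11 = 8.

x ≡ 877 (mod 3135).


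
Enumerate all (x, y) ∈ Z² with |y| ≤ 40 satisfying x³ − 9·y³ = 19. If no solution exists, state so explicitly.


The equation is x³ - 9y³ = 19. For fixed y, x³ = 9·y³ + 19, so a solution requires the RHS to be a perfect cube.
Strategy: iterate y from -40 to 40, compute RHS = 9·y³ + 19, and check whether it is a (positive or negative) perfect cube.
Check small values of y:
  y = 0: RHS = 19 is not a perfect cube.
  y = 1: RHS = 28 is not a perfect cube.
  y = -1: RHS = 10 is not a perfect cube.
  y = 2: RHS = 91 is not a perfect cube.
  y = -2: RHS = -53 is not a perfect cube.
  y = 3: RHS = 262 is not a perfect cube.
  y = -3: RHS = -224 is not a perfect cube.
Continuing the search up to |y| = 40 finds no solutions either.
No (x, y) in the scanned range satisfies the equation.

No integer solutions with |y| ≤ 40.


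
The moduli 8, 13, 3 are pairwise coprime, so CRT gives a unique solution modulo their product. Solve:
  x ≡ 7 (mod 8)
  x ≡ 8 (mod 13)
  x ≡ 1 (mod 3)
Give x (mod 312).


Moduli 8, 13, 3 are pairwise coprime; by CRT there is a unique solution modulo M = 8 · 13 · 3 = 312.
Solve pairwise, accumulating the modulus:
  Start with x ≡ 7 (mod 8).
  Combine with x ≡ 8 (mod 13): since gcd(8, 13) = 1, we get a unique residue mod 104.
    Write x = 7 + 8·t and substitute into x ≡ 8 (mod 13): 8·t ≡ 8 − 7 = 1 (mod 13).
    The inverse of 8 mod 13 is 5 (since 8·5 = 40 = 3·13 + 1), so t ≡ 5·1 = 5 ≡ 5 (mod 13).
    Then x = 7 + 8·5 = 47, valid modulo lcm(8, 13) = 104: x ≡ 47 (mod 104).
  Combine with x ≡ 1 (mod 3): since gcd(104, 3) = 1, we get a unique residue mod 312.
    Write x = 47 + 104·t and substitute into x ≡ 1 (mod 3): 104·t ≡ 1 − 47 = -46 (mod 3).
    Reduce coefficients mod 3: 2·t ≡ 2 (mod 3).
    The inverse of 2 mod 3 is 2 (since 2·2 = 4 = 1·3 + 1), so t ≡ 2·2 = 4 ≡ 1 (mod 3).
    Then x = 47 + 104·1 = 151, valid modulo lcm(104, 3) = 312: x ≡ 151 (mod 312).
Verify: 151 mod 8 = 7 ✓, 151 mod 13 = 8 ✓, 151 mod 3 = 1 ✓.

x ≡ 151 (mod 312).


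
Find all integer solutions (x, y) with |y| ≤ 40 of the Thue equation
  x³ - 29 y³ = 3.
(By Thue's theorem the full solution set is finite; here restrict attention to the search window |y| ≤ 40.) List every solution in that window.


The equation is x³ - 29y³ = 3. For fixed y, x³ = 29·y³ + 3, so a solution requires the RHS to be a perfect cube.
Strategy: iterate y from -40 to 40, compute RHS = 29·y³ + 3, and check whether it is a (positive or negative) perfect cube.
Check small values of y:
  y = 0: RHS = 3 is not a perfect cube.
  y = 1: RHS = 32 is not a perfect cube.
  y = -1: RHS = -26 is not a perfect cube.
  y = 2: RHS = 235 is not a perfect cube.
  y = -2: RHS = -229 is not a perfect cube.
  y = 3: RHS = 786 is not a perfect cube.
  y = -3: RHS = -780 is not a perfect cube.
Continuing the search up to |y| = 40 finds no solutions either.
No (x, y) in the scanned range satisfies the equation.

No integer solutions with |y| ≤ 40.


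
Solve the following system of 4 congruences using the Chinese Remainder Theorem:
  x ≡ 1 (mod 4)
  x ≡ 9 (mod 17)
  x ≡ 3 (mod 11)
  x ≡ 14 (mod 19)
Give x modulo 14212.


Product of moduli M = 4 · 17 · 11 · 19 = 14212.
Merge one congruence at a time:
  Start: x ≡ 1 (mod 4).
  Combine with x ≡ 9 (mod 17); new modulus lcm = 68.
    Write x = 1 + 4·t and substitute into x ≡ 9 (mod 17): 4·t ≡ 9 − 1 = 8 (mod 17).
    The inverse of 4 mod 17 is 13 (since 4·13 = 52 = 3·17 + 1), so t ≡ 13·8 = 104 ≡ 2 (mod 17).
    Then x = 1 + 4·2 = 9, valid modulo lcm(4, 17) = 68: x ≡ 9 (mod 68).
  Combine with x ≡ 3 (mod 11); new modulus lcm = 748.
    Write x = 9 + 68·t and substitute into x ≡ 3 (mod 11): 68·t ≡ 3 − 9 = -6 (mod 11).
    Reduce coefficients mod 11: 2·t ≡ 5 (mod 11).
    The inverse of 2 mod 11 is 6 (since 2·6 = 12 = 1·11 + 1), so t ≡ 6·5 = 30 ≡ 8 (mod 11).
    Then x = 9 + 68·8 = 553, valid modulo lcm(68, 11) = 748: x ≡ 553 (mod 748).
  Combine with x ≡ 14 (mod 19); new modulus lcm = 14212.
    Write x = 553 + 748·t and substitute into x ≡ 14 (mod 19): 748·t ≡ 14 − 553 = -539 (mod 19).
    Reduce coefficients mod 19: 7·t ≡ 12 (mod 19).
    The inverse of 7 mod 19 is 11 (since 7·11 = 77 = 4·19 + 1), so t ≡ 11·12 = 132 ≡ 18 (mod 19).
    Then x = 553 + 748·18 = 14017, valid modulo lcm(748, 19) = 14212: x ≡ 14017 (mod 14212).
Verify against each original: 14017 mod 4 = 1, 14017 mod 17 = 9, 14017 mod 11 = 3, 14017 mod 19 = 14.

x ≡ 14017 (mod 14212).


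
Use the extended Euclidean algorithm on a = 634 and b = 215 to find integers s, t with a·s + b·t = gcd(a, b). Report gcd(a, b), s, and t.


Euclidean algorithm on (634, 215) — divide until remainder is 0:
  634 = 2 · 215 + 204
  215 = 1 · 204 + 11
  204 = 18 · 11 + 6
  11 = 1 · 6 + 5
  6 = 1 · 5 + 1
  5 = 5 · 1 + 0
gcd(634, 215) = 1.
Track Bezout coefficients alongside the remainders: start with r₀ = 634 = a·1 + b·0 (s = 1, t = 0) and r₁ = 215 = a·0 + b·1 (s = 0, t = 1); each new remainder r_{k+1} = r_{k-1} − q_k·r_k inherits s_{k+1} = s_{k-1} − q_k·s_k, t_{k+1} = t_{k-1} − q_k·t_k, so r_k = a·s_k + b·t_k at every step:
  q = 2: r = 204, s = 1 − 2·0 = 1, t = 0 − 2·1 = -2  (check: 634·1 + 215·(-2) = 204)
  q = 1: r = 11, s = 0 − 1·1 = -1, t = 1 − 1·(-2) = 3  (check: 634·(-1) + 215·3 = 11)
  q = 18: r = 6, s = 1 − 18·(-1) = 19, t = -2 − 18·3 = -56  (check: 634·19 + 215·(-56) = 6)
  q = 1: r = 5, s = -1 − 1·19 = -20, t = 3 − 1·(-56) = 59  (check: 634·(-20) + 215·59 = 5)
  q = 1: r = 1, s = 19 − 1·(-20) = 39, t = -56 − 1·59 = -115  (check: 634·39 + 215·(-115) = 1)
The row with r = 1 (the gcd) gives the Bezout coefficients s = 39, t = -115.
Result: 634 · (39) + 215 · (-115) = 1.

gcd(634, 215) = 1; s = 39, t = -115 (check: 634·39 + 215·(-115) = 1).


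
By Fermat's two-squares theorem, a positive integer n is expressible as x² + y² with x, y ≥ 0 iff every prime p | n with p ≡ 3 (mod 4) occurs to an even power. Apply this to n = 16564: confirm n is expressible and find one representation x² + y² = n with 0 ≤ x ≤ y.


Step 1: Factor n = 16564 = 2^2 · 41 · 101.
Step 2: Check the mod-4 condition on each prime factor: 2 = 2 (special); 41 ≡ 1 (mod 4), exponent 1; 101 ≡ 1 (mod 4), exponent 1.
All primes ≡ 3 (mod 4) appear to even exponent (or don't appear), so by the two-squares theorem n IS expressible as a sum of two squares.
Step 3: Build a representation. Group n = k² · m with k = 2 and m = 41 · 101 = 4141 (a product of primes ≡ 1 (mod 4)); a representation of m scales to one of n via (k·x)² + (k·y)² = k²(x² + y²). Each prime p ≡ 1 (mod 4) is itself a sum of two squares; find a² by testing p − a² for a perfect square:
  41: 41 − 1² = 40, 41 − 2² = 37, 41 − 3² = 32, 41 − 4² = 25 = 5² ⇒ 41 = 4² + 5².
  101: 101 − 1² = 100 = 10² ⇒ 101 = 1² + 10².
  Combine using the Brahmagupta–Fibonacci identity (a² + b²)(c² + d²) = (ac − bd)² + (ad + bc)² = (ac + bd)² + (ad − bc)²:
  41 · 101 = 4141: from (4² + 5²)(1² + 10²), take (4·1 − 5·10, 4·10 + 5·1) = (4 − 50, 40 + 5) = (-46, 45); dropping signs (only squares matter) gives (46, 45); check 46² + 45² = 2116 + 2025 = 4141 ✓.
  Scale by k = 2: (2·46, 2·45) = (92, 90).
Step 4: Order so x ≤ y and verify: 90² + 92² = 8100 + 8464 = 16564 = n. ✓

n = 16564 = 90² + 92² (one valid representation with x ≤ y).


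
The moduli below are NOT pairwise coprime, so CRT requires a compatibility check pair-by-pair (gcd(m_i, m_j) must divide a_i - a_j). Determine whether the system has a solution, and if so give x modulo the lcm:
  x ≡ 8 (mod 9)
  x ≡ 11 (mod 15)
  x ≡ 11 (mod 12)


Moduli 9, 15, 12 are not pairwise coprime, so CRT works modulo lcm(m_i) when all pairwise compatibility conditions hold.
Pairwise compatibility: gcd(m_i, m_j) must divide a_i - a_j for every pair.
Merge one congruence at a time:
  Start: x ≡ 8 (mod 9).
  Combine with x ≡ 11 (mod 15): gcd(9, 15) = 3; 11 - 8 = 3, which IS divisible by 3, so compatible.
    Write x = 8 + 9·t and substitute into x ≡ 11 (mod 15): 9·t ≡ 11 − 8 = 3 (mod 15).
    Divide the congruence (and modulus) by g = 3: 3·t ≡ 1 (mod 5).
    The inverse of 3 mod 5 is 2 (since 3·2 = 6 = 1·5 + 1), so t ≡ 2·1 = 2 ≡ 2 (mod 5).
    Then x = 8 + 9·2 = 26, valid modulo lcm(9, 15) = 45: x ≡ 26 (mod 45).
  Combine with x ≡ 11 (mod 12): gcd(45, 12) = 3; 11 - 26 = -15, which IS divisible by 3, so compatible.
    Write x = 26 + 45·t and substitute into x ≡ 11 (mod 12): 45·t ≡ 11 − 26 = -15 (mod 12).
    Divide the congruence (and modulus) by g = 3: 15·t ≡ -5 (mod 4).
    Reduce coefficients mod 4: 3·t ≡ 3 (mod 4).
    The inverse of 3 mod 4 is 3 (since 3·3 = 9 = 2·4 + 1), so t ≡ 3·3 = 9 ≡ 1 (mod 4).
    Then x = 26 + 45·1 = 71, valid modulo lcm(45, 12) = 180: x ≡ 71 (mod 180).
Verify: 71 mod 9 = 8, 71 mod 15 = 11, 71 mod 12 = 11.

x ≡ 71 (mod 180).


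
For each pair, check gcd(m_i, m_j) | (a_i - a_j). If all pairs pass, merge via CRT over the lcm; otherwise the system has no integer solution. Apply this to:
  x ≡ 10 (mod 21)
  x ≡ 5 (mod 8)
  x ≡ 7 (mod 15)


Moduli 21, 8, 15 are not pairwise coprime, so CRT works modulo lcm(m_i) when all pairwise compatibility conditions hold.
Pairwise compatibility: gcd(m_i, m_j) must divide a_i - a_j for every pair.
Merge one congruence at a time:
  Start: x ≡ 10 (mod 21).
  Combine with x ≡ 5 (mod 8): gcd(21, 8) = 1; 5 - 10 = -5, which IS divisible by 1, so compatible.
    Write x = 10 + 21·t and substitute into x ≡ 5 (mod 8): 21·t ≡ 5 − 10 = -5 (mod 8).
    Reduce coefficients mod 8: 5·t ≡ 3 (mod 8).
    The inverse of 5 mod 8 is 5 (since 5·5 = 25 = 3·8 + 1), so t ≡ 5·3 = 15 ≡ 7 (mod 8).
    Then x = 10 + 21·7 = 157, valid modulo lcm(21, 8) = 168: x ≡ 157 (mod 168).
  Combine with x ≡ 7 (mod 15): gcd(168, 15) = 3; 7 - 157 = -150, which IS divisible by 3, so compatible.
    Write x = 157 + 168·t and substitute into x ≡ 7 (mod 15): 168·t ≡ 7 − 157 = -150 (mod 15).
    Divide the congruence (and modulus) by g = 3: 56·t ≡ -50 (mod 5).
    Reduce coefficients mod 5: 1·t ≡ 0 (mod 5).
    So t ≡ 0 (mod 5).
    Then x = 157 + 168·0 = 157, valid modulo lcm(168, 15) = 840: x ≡ 157 (mod 840).
Verify: 157 mod 21 = 10, 157 mod 8 = 5, 157 mod 15 = 7.

x ≡ 157 (mod 840).


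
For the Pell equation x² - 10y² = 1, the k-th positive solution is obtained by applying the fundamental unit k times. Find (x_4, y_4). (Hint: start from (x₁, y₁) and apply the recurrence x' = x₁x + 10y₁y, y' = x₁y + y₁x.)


Step 1: Find the fundamental solution (x₁, y₁) of x² - 10y² = 1.
  Expand √10 as a continued fraction. a₀ = ⌊√10⌋ = 3; iterate m_{k+1} = d_k·a_k − m_k, d_{k+1} = (10 − m_{k+1}²)/d_k, a_{k+1} = ⌊(a₀ + m_{k+1})/d_{k+1}⌋ (starting m₀ = 0, d₀ = 1), with convergents p_k = a_k·p_{k-1} + p_{k-2}, q_k = a_k·q_{k-1} + q_{k-2} (p₋₁ = 1, q₋₁ = 0):
  k = 0: a₀ = 3; p₀/q₀ = 3/1; p₀² − 10·q₀² = 9 − 10 = -1.
  k = 1: m = 3, d = 1, a = ⌊(3 + 3)/1⌋ = 6; p/q = (6·3 + 1)/(6·1 + 0) = 19/6; p² − 10·q² = 361 − 360 = 1.
  The first convergent with p² − 10·q² = 1 gives the fundamental solution (x₁, y₁) = (19, 6).
Step 2: Apply the recurrence (x_{n+1}, y_{n+1}) = (x₁x_n + 10y₁y_n, x₁y_n + y₁x_n) repeatedly.
  From (x_1, y_1) = (19, 6): x_2 = 19·19 + 10·6·6 = 721; y_2 = 19·6 + 6·19 = 228.
  From (x_2, y_2) = (721, 228): x_3 = 19·721 + 10·6·228 = 27379; y_3 = 19·228 + 6·721 = 8658.
  From (x_3, y_3) = (27379, 8658): x_4 = 19·27379 + 10·6·8658 = 1039681; y_4 = 19·8658 + 6·27379 = 328776.
Step 3: Verify x_4² - 10·y_4² = 1080936581761 - 1080936581760 = 1 (should be 1). ✓

(x_1, y_1) = (19, 6); (x_4, y_4) = (1039681, 328776).


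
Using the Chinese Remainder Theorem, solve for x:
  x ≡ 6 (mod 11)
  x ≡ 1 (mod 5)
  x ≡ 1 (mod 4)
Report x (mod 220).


Moduli 11, 5, 4 are pairwise coprime; by CRT there is a unique solution modulo M = 11 · 5 · 4 = 220.
Solve pairwise, accumulating the modulus:
  Start with x ≡ 6 (mod 11).
  Combine with x ≡ 1 (mod 5): since gcd(11, 5) = 1, we get a unique residue mod 55.
    Write x = 6 + 11·t and substitute into x ≡ 1 (mod 5): 11·t ≡ 1 − 6 = -5 (mod 5).
    Reduce coefficients mod 5: 1·t ≡ 0 (mod 5).
    So t ≡ 0 (mod 5).
    Then x = 6 + 11·0 = 6, valid modulo lcm(11, 5) = 55: x ≡ 6 (mod 55).
  Combine with x ≡ 1 (mod 4): since gcd(55, 4) = 1, we get a unique residue mod 220.
    Write x = 6 + 55·t and substitute into x ≡ 1 (mod 4): 55·t ≡ 1 − 6 = -5 (mod 4).
    Reduce coefficients mod 4: 3·t ≡ 3 (mod 4).
    The inverse of 3 mod 4 is 3 (since 3·3 = 9 = 2·4 + 1), so t ≡ 3·3 = 9 ≡ 1 (mod 4).
    Then x = 6 + 55·1 = 61, valid modulo lcm(55, 4) = 220: x ≡ 61 (mod 220).
Verify: 61 mod 11 = 6 ✓, 61 mod 5 = 1 ✓, 61 mod 4 = 1 ✓.

x ≡ 61 (mod 220).


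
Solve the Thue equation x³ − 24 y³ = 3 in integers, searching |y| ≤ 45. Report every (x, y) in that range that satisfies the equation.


The equation is x³ - 24y³ = 3. For fixed y, x³ = 24·y³ + 3, so a solution requires the RHS to be a perfect cube.
Strategy: iterate y from -45 to 45, compute RHS = 24·y³ + 3, and check whether it is a (positive or negative) perfect cube.
Check small values of y:
  y = 0: RHS = 3 is not a perfect cube.
  y = 1: RHS = 27 = (3)³ ⇒ x = 3 works.
  y = -1: RHS = -21 is not a perfect cube.
  y = 2: RHS = 195 is not a perfect cube.
  y = -2: RHS = -189 is not a perfect cube.
  y = 3: RHS = 651 is not a perfect cube.
  y = -3: RHS = -645 is not a perfect cube.
Continuing the search up to |y| = 45 finds no further solutions beyond those listed.
Collected solutions: (3, 1).

Solutions (with |y| ≤ 45): (3, 1).


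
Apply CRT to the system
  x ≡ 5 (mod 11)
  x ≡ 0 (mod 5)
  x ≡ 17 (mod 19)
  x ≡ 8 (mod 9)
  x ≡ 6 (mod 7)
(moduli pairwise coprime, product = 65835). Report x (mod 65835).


Product of moduli M = 11 · 5 · 19 · 9 · 7 = 65835.
Merge one congruence at a time:
  Start: x ≡ 5 (mod 11).
  Combine with x ≡ 0 (mod 5); new modulus lcm = 55.
    Write x = 5 + 11·t and substitute into x ≡ 0 (mod 5): 11·t ≡ 0 − 5 = -5 (mod 5).
    Reduce coefficients mod 5: 1·t ≡ 0 (mod 5).
    So t ≡ 0 (mod 5).
    Then x = 5 + 11·0 = 5, valid modulo lcm(11, 5) = 55: x ≡ 5 (mod 55).
  Combine with x ≡ 17 (mod 19); new modulus lcm = 1045.
    Write x = 5 + 55·t and substitute into x ≡ 17 (mod 19): 55·t ≡ 17 − 5 = 12 (mod 19).
    Reduce coefficients mod 19: 17·t ≡ 12 (mod 19).
    The inverse of 17 mod 19 is 9 (since 17·9 = 153 = 8·19 + 1), so t ≡ 9·12 = 108 ≡ 13 (mod 19).
    Then x = 5 + 55·13 = 720, valid modulo lcm(55, 19) = 1045: x ≡ 720 (mod 1045).
  Combine with x ≡ 8 (mod 9); new modulus lcm = 9405.
    Write x = 720 + 1045·t and substitute into x ≡ 8 (mod 9): 1045·t ≡ 8 − 720 = -712 (mod 9).
    Reduce coefficients mod 9: 1·t ≡ 8 (mod 9).
    So t ≡ 8 (mod 9).
    Then x = 720 + 1045·8 = 9080, valid modulo lcm(1045, 9) = 9405: x ≡ 9080 (mod 9405).
  Combine with x ≡ 6 (mod 7); new modulus lcm = 65835.
    Write x = 9080 + 9405·t and substitute into x ≡ 6 (mod 7): 9405·t ≡ 6 − 9080 = -9074 (mod 7).
    Reduce coefficients mod 7: 4·t ≡ 5 (mod 7).
    The inverse of 4 mod 7 is 2 (since 4·2 = 8 = 1·7 + 1), so t ≡ 2·5 = 10 ≡ 3 (mod 7).
    Then x = 9080 + 9405·3 = 37295, valid modulo lcm(9405, 7) = 65835: x ≡ 37295 (mod 65835).
Verify against each original: 37295 mod 11 = 5, 37295 mod 5 = 0, 37295 mod 19 = 17, 37295 mod 9 = 8, 37295 mod 7 = 6.

x ≡ 37295 (mod 65835).


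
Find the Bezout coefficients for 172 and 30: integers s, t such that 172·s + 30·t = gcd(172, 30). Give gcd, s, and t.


Euclidean algorithm on (172, 30) — divide until remainder is 0:
  172 = 5 · 30 + 22
  30 = 1 · 22 + 8
  22 = 2 · 8 + 6
  8 = 1 · 6 + 2
  6 = 3 · 2 + 0
gcd(172, 30) = 2.
Track Bezout coefficients alongside the remainders: start with r₀ = 172 = a·1 + b·0 (s = 1, t = 0) and r₁ = 30 = a·0 + b·1 (s = 0, t = 1); each new remainder r_{k+1} = r_{k-1} − q_k·r_k inherits s_{k+1} = s_{k-1} − q_k·s_k, t_{k+1} = t_{k-1} − q_k·t_k, so r_k = a·s_k + b·t_k at every step:
  q = 5: r = 22, s = 1 − 5·0 = 1, t = 0 − 5·1 = -5  (check: 172·1 + 30·(-5) = 22)
  q = 1: r = 8, s = 0 − 1·1 = -1, t = 1 − 1·(-5) = 6  (check: 172·(-1) + 30·6 = 8)
  q = 2: r = 6, s = 1 − 2·(-1) = 3, t = -5 − 2·6 = -17  (check: 172·3 + 30·(-17) = 6)
  q = 1: r = 2, s = -1 − 1·3 = -4, t = 6 − 1·(-17) = 23  (check: 172·(-4) + 30·23 = 2)
The row with r = 2 (the gcd) gives the Bezout coefficients s = -4, t = 23.
Result: 172 · (-4) + 30 · (23) = 2.

gcd(172, 30) = 2; s = -4, t = 23 (check: 172·(-4) + 30·23 = 2).


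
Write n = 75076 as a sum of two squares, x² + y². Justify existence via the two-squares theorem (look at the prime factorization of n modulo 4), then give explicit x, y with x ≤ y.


Step 1: Factor n = 75076 = 2^2 · 137^2.
Step 2: Check the mod-4 condition on each prime factor: 2 = 2 (special); 137 ≡ 1 (mod 4), exponent 2.
All primes ≡ 3 (mod 4) appear to even exponent (or don't appear), so by the two-squares theorem n IS expressible as a sum of two squares.
Step 3: Build a representation. Group n = k² · m with k = 2 and m = 137 · 137 = 18769 (a product of primes ≡ 1 (mod 4)); a representation of m scales to one of n via (k·x)² + (k·y)² = k²(x² + y²). Each prime p ≡ 1 (mod 4) is itself a sum of two squares; find a² by testing p − a² for a perfect square:
  137: 137 − 1² = 136, 137 − 2² = 133, 137 − 3² = 128, 137 − 4² = 121 = 11² ⇒ 137 = 4² + 11².
  Combine using the Brahmagupta–Fibonacci identity (a² + b²)(c² + d²) = (ac − bd)² + (ad + bc)² = (ac + bd)² + (ad − bc)²:
  137 · 137 = 18769: from (4² + 11²)(4² + 11²), take (4·4 − 11·11, 4·11 + 11·4) = (16 − 121, 44 + 44) = (-105, 88); dropping signs (only squares matter) gives (105, 88); check 105² + 88² = 11025 + 7744 = 18769 ✓.
  Scale by k = 2: (2·105, 2·88) = (210, 176).
Step 4: Order so x ≤ y and verify: 176² + 210² = 30976 + 44100 = 75076 = n. ✓

n = 75076 = 176² + 210² (one valid representation with x ≤ y).


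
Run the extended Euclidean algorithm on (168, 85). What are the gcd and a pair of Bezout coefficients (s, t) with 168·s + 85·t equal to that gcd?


Euclidean algorithm on (168, 85) — divide until remainder is 0:
  168 = 1 · 85 + 83
  85 = 1 · 83 + 2
  83 = 41 · 2 + 1
  2 = 2 · 1 + 0
gcd(168, 85) = 1.
Track Bezout coefficients alongside the remainders: start with r₀ = 168 = a·1 + b·0 (s = 1, t = 0) and r₁ = 85 = a·0 + b·1 (s = 0, t = 1); each new remainder r_{k+1} = r_{k-1} − q_k·r_k inherits s_{k+1} = s_{k-1} − q_k·s_k, t_{k+1} = t_{k-1} − q_k·t_k, so r_k = a·s_k + b·t_k at every step:
  q = 1: r = 83, s = 1 − 1·0 = 1, t = 0 − 1·1 = -1  (check: 168·1 + 85·(-1) = 83)
  q = 1: r = 2, s = 0 − 1·1 = -1, t = 1 − 1·(-1) = 2  (check: 168·(-1) + 85·2 = 2)
  q = 41: r = 1, s = 1 − 41·(-1) = 42, t = -1 − 41·2 = -83  (check: 168·42 + 85·(-83) = 1)
The row with r = 1 (the gcd) gives the Bezout coefficients s = 42, t = -83.
Result: 168 · (42) + 85 · (-83) = 1.

gcd(168, 85) = 1; s = 42, t = -83 (check: 168·42 + 85·(-83) = 1).


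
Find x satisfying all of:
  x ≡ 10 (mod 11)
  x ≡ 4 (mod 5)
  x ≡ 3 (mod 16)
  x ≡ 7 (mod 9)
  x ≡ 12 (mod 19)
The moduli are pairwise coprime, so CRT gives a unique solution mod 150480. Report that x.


Product of moduli M = 11 · 5 · 16 · 9 · 19 = 150480.
Merge one congruence at a time:
  Start: x ≡ 10 (mod 11).
  Combine with x ≡ 4 (mod 5); new modulus lcm = 55.
    Write x = 10 + 11·t and substitute into x ≡ 4 (mod 5): 11·t ≡ 4 − 10 = -6 (mod 5).
    Reduce coefficients mod 5: 1·t ≡ 4 (mod 5).
    So t ≡ 4 (mod 5).
    Then x = 10 + 11·4 = 54, valid modulo lcm(11, 5) = 55: x ≡ 54 (mod 55).
  Combine with x ≡ 3 (mod 16); new modulus lcm = 880.
    Write x = 54 + 55·t and substitute into x ≡ 3 (mod 16): 55·t ≡ 3 − 54 = -51 (mod 16).
    Reduce coefficients mod 16: 7·t ≡ 13 (mod 16).
    The inverse of 7 mod 16 is 7 (since 7·7 = 49 = 3·16 + 1), so t ≡ 7·13 = 91 ≡ 11 (mod 16).
    Then x = 54 + 55·11 = 659, valid modulo lcm(55, 16) = 880: x ≡ 659 (mod 880).
  Combine with x ≡ 7 (mod 9); new modulus lcm = 7920.
    Write x = 659 + 880·t and substitute into x ≡ 7 (mod 9): 880·t ≡ 7 − 659 = -652 (mod 9).
    Reduce coefficients mod 9: 7·t ≡ 5 (mod 9).
    The inverse of 7 mod 9 is 4 (since 7·4 = 28 = 3·9 + 1), so t ≡ 4·5 = 20 ≡ 2 (mod 9).
    Then x = 659 + 880·2 = 2419, valid modulo lcm(880, 9) = 7920: x ≡ 2419 (mod 7920).
  Combine with x ≡ 12 (mod 19); new modulus lcm = 150480.
    Write x = 2419 + 7920·t and substitute into x ≡ 12 (mod 19): 7920·t ≡ 12 − 2419 = -2407 (mod 19).
    Reduce coefficients mod 19: 16·t ≡ 6 (mod 19).
    The inverse of 16 mod 19 is 6 (since 16·6 = 96 = 5·19 + 1), so t ≡ 6·6 = 36 ≡ 17 (mod 19).
    Then x = 2419 + 7920·17 = 137059, valid modulo lcm(7920, 19) = 150480: x ≡ 137059 (mod 150480).
Verify against each original: 137059 mod 11 = 10, 137059 mod 5 = 4, 137059 mod 16 = 3, 137059 mod 9 = 7, 137059 mod 19 = 12.

x ≡ 137059 (mod 150480).


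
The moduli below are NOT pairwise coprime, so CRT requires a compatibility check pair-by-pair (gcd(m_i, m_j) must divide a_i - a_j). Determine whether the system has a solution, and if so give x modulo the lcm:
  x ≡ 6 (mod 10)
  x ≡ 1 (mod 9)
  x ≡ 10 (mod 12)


Moduli 10, 9, 12 are not pairwise coprime, so CRT works modulo lcm(m_i) when all pairwise compatibility conditions hold.
Pairwise compatibility: gcd(m_i, m_j) must divide a_i - a_j for every pair.
Merge one congruence at a time:
  Start: x ≡ 6 (mod 10).
  Combine with x ≡ 1 (mod 9): gcd(10, 9) = 1; 1 - 6 = -5, which IS divisible by 1, so compatible.
    Write x = 6 + 10·t and substitute into x ≡ 1 (mod 9): 10·t ≡ 1 − 6 = -5 (mod 9).
    Reduce coefficients mod 9: 1·t ≡ 4 (mod 9).
    So t ≡ 4 (mod 9).
    Then x = 6 + 10·4 = 46, valid modulo lcm(10, 9) = 90: x ≡ 46 (mod 90).
  Combine with x ≡ 10 (mod 12): gcd(90, 12) = 6; 10 - 46 = -36, which IS divisible by 6, so compatible.
    Write x = 46 + 90·t and substitute into x ≡ 10 (mod 12): 90·t ≡ 10 − 46 = -36 (mod 12).
    Divide the congruence (and modulus) by g = 6: 15·t ≡ -6 (mod 2).
    Reduce coefficients mod 2: 1·t ≡ 0 (mod 2).
    So t ≡ 0 (mod 2).
    Then x = 46 + 90·0 = 46, valid modulo lcm(90, 12) = 180: x ≡ 46 (mod 180).
Verify: 46 mod 10 = 6, 46 mod 9 = 1, 46 mod 12 = 10.

x ≡ 46 (mod 180).


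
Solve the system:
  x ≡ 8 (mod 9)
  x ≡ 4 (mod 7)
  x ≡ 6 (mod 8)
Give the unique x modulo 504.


Moduli 9, 7, 8 are pairwise coprime; by CRT there is a unique solution modulo M = 9 · 7 · 8 = 504.
Solve pairwise, accumulating the modulus:
  Start with x ≡ 8 (mod 9).
  Combine with x ≡ 4 (mod 7): since gcd(9, 7) = 1, we get a unique residue mod 63.
    Write x = 8 + 9·t and substitute into x ≡ 4 (mod 7): 9·t ≡ 4 − 8 = -4 (mod 7).
    Reduce coefficients mod 7: 2·t ≡ 3 (mod 7).
    The inverse of 2 mod 7 is 4 (since 2·4 = 8 = 1·7 + 1), so t ≡ 4·3 = 12 ≡ 5 (mod 7).
    Then x = 8 + 9·5 = 53, valid modulo lcm(9, 7) = 63: x ≡ 53 (mod 63).
  Combine with x ≡ 6 (mod 8): since gcd(63, 8) = 1, we get a unique residue mod 504.
    Write x = 53 + 63·t and substitute into x ≡ 6 (mod 8): 63·t ≡ 6 − 53 = -47 (mod 8).
    Reduce coefficients mod 8: 7·t ≡ 1 (mod 8).
    The inverse of 7 mod 8 is 7 (since 7·7 = 49 = 6·8 + 1), so t ≡ 7·1 = 7 ≡ 7 (mod 8).
    Then x = 53 + 63·7 = 494, valid modulo lcm(63, 8) = 504: x ≡ 494 (mod 504).
Verify: 494 mod 9 = 8 ✓, 494 mod 7 = 4 ✓, 494 mod 8 = 6 ✓.

x ≡ 494 (mod 504).


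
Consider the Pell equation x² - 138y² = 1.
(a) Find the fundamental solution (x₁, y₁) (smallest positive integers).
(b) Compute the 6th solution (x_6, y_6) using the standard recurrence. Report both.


Step 1: Find the fundamental solution (x₁, y₁) of x² - 138y² = 1.
  Expand √138 as a continued fraction. a₀ = ⌊√138⌋ = 11; iterate m_{k+1} = d_k·a_k − m_k, d_{k+1} = (138 − m_{k+1}²)/d_k, a_{k+1} = ⌊(a₀ + m_{k+1})/d_{k+1}⌋ (starting m₀ = 0, d₀ = 1), with convergents p_k = a_k·p_{k-1} + p_{k-2}, q_k = a_k·q_{k-1} + q_{k-2} (p₋₁ = 1, q₋₁ = 0):
  k = 0: a₀ = 11; p₀/q₀ = 11/1; p₀² − 138·q₀² = 121 − 138 = -17.
  k = 1: m = 11, d = 17, a = ⌊(11 + 11)/17⌋ = 1; p/q = (1·11 + 1)/(1·1 + 0) = 12/1; p² − 138·q² = 144 − 138 = 6.
  k = 2: m = 6, d = 6, a = ⌊(11 + 6)/6⌋ = 2; p/q = (2·12 + 11)/(2·1 + 1) = 35/3; p² − 138·q² = 1225 − 1242 = -17.
  k = 3: m = 6, d = 17, a = ⌊(11 + 6)/17⌋ = 1; p/q = (1·35 + 12)/(1·3 + 1) = 47/4; p² − 138·q² = 2209 − 2208 = 1.
  The first convergent with p² − 138·q² = 1 gives the fundamental solution (x₁, y₁) = (47, 4).
Step 2: Apply the recurrence (x_{n+1}, y_{n+1}) = (x₁x_n + 138y₁y_n, x₁y_n + y₁x_n) repeatedly.
  From (x_1, y_1) = (47, 4): x_2 = 47·47 + 138·4·4 = 4417; y_2 = 47·4 + 4·47 = 376.
  From (x_2, y_2) = (4417, 376): x_3 = 47·4417 + 138·4·376 = 415151; y_3 = 47·376 + 4·4417 = 35340.
  From (x_3, y_3) = (415151, 35340): x_4 = 47·415151 + 138·4·35340 = 39019777; y_4 = 47·35340 + 4·415151 = 3321584.
  From (x_4, y_4) = (39019777, 3321584): x_5 = 47·39019777 + 138·4·3321584 = 3667443887; y_5 = 47·3321584 + 4·39019777 = 312193556.
  From (x_5, y_5) = (3667443887, 312193556): x_6 = 47·3667443887 + 138·4·312193556 = 344700705601; y_6 = 47·312193556 + 4·3667443887 = 29342872680.
Step 3: Verify x_6² - 138·y_6² = 118818576441827272771201 - 118818576441827272771200 = 1 (should be 1). ✓

(x_1, y_1) = (47, 4); (x_6, y_6) = (344700705601, 29342872680).


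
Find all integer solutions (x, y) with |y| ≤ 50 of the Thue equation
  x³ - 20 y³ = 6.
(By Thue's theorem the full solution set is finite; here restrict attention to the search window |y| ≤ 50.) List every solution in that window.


The equation is x³ - 20y³ = 6. For fixed y, x³ = 20·y³ + 6, so a solution requires the RHS to be a perfect cube.
Strategy: iterate y from -50 to 50, compute RHS = 20·y³ + 6, and check whether it is a (positive or negative) perfect cube.
Check small values of y:
  y = 0: RHS = 6 is not a perfect cube.
  y = 1: RHS = 26 is not a perfect cube.
  y = -1: RHS = -14 is not a perfect cube.
  y = 2: RHS = 166 is not a perfect cube.
  y = -2: RHS = -154 is not a perfect cube.
  y = 3: RHS = 546 is not a perfect cube.
  y = -3: RHS = -534 is not a perfect cube.
Continuing the search up to |y| = 50 finds no solutions either.
No (x, y) in the scanned range satisfies the equation.

No integer solutions with |y| ≤ 50.


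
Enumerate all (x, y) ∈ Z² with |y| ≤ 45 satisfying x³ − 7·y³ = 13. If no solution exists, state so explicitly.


The equation is x³ - 7y³ = 13. For fixed y, x³ = 7·y³ + 13, so a solution requires the RHS to be a perfect cube.
Strategy: iterate y from -45 to 45, compute RHS = 7·y³ + 13, and check whether it is a (positive or negative) perfect cube.
Check small values of y:
  y = 0: RHS = 13 is not a perfect cube.
  y = 1: RHS = 20 is not a perfect cube.
  y = -1: RHS = 6 is not a perfect cube.
  y = 2: RHS = 69 is not a perfect cube.
  y = -2: RHS = -43 is not a perfect cube.
  y = 3: RHS = 202 is not a perfect cube.
  y = -3: RHS = -176 is not a perfect cube.
Continuing the search up to |y| = 45 finds no solutions either.
No (x, y) in the scanned range satisfies the equation.

No integer solutions with |y| ≤ 45.


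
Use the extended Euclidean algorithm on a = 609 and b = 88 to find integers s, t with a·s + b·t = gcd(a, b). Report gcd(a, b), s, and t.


Euclidean algorithm on (609, 88) — divide until remainder is 0:
  609 = 6 · 88 + 81
  88 = 1 · 81 + 7
  81 = 11 · 7 + 4
  7 = 1 · 4 + 3
  4 = 1 · 3 + 1
  3 = 3 · 1 + 0
gcd(609, 88) = 1.
Track Bezout coefficients alongside the remainders: start with r₀ = 609 = a·1 + b·0 (s = 1, t = 0) and r₁ = 88 = a·0 + b·1 (s = 0, t = 1); each new remainder r_{k+1} = r_{k-1} − q_k·r_k inherits s_{k+1} = s_{k-1} − q_k·s_k, t_{k+1} = t_{k-1} − q_k·t_k, so r_k = a·s_k + b·t_k at every step:
  q = 6: r = 81, s = 1 − 6·0 = 1, t = 0 − 6·1 = -6  (check: 609·1 + 88·(-6) = 81)
  q = 1: r = 7, s = 0 − 1·1 = -1, t = 1 − 1·(-6) = 7  (check: 609·(-1) + 88·7 = 7)
  q = 11: r = 4, s = 1 − 11·(-1) = 12, t = -6 − 11·7 = -83  (check: 609·12 + 88·(-83) = 4)
  q = 1: r = 3, s = -1 − 1·12 = -13, t = 7 − 1·(-83) = 90  (check: 609·(-13) + 88·90 = 3)
  q = 1: r = 1, s = 12 − 1·(-13) = 25, t = -83 − 1·90 = -173  (check: 609·25 + 88·(-173) = 1)
The row with r = 1 (the gcd) gives the Bezout coefficients s = 25, t = -173.
Result: 609 · (25) + 88 · (-173) = 1.

gcd(609, 88) = 1; s = 25, t = -173 (check: 609·25 + 88·(-173) = 1).


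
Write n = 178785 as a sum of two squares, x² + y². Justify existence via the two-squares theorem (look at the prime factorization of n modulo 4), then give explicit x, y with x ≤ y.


Step 1: Factor n = 178785 = 3^2 · 5 · 29 · 137.
Step 2: Check the mod-4 condition on each prime factor: 3 ≡ 3 (mod 4), exponent 2 (must be even); 5 ≡ 1 (mod 4), exponent 1; 29 ≡ 1 (mod 4), exponent 1; 137 ≡ 1 (mod 4), exponent 1.
All primes ≡ 3 (mod 4) appear to even exponent (or don't appear), so by the two-squares theorem n IS expressible as a sum of two squares.
Step 3: Build a representation. Group n = k² · m with k = 3 and m = 5 · 29 · 137 = 19865 (a product of primes ≡ 1 (mod 4)); a representation of m scales to one of n via (k·x)² + (k·y)² = k²(x² + y²). Each prime p ≡ 1 (mod 4) is itself a sum of two squares; find a² by testing p − a² for a perfect square:
  5: 5 − 1² = 4 = 2² ⇒ 5 = 1² + 2².
  29: 29 − 1² = 28, 29 − 2² = 25 = 5² ⇒ 29 = 2² + 5².
  137: 137 − 1² = 136, 137 − 2² = 133, 137 − 3² = 128, 137 − 4² = 121 = 11² ⇒ 137 = 4² + 11².
  Combine using the Brahmagupta–Fibonacci identity (a² + b²)(c² + d²) = (ac − bd)² + (ad + bc)² = (ac + bd)² + (ad − bc)²:
  5 · 29 = 145: from (1² + 2²)(2² + 5²), take (1·2 − 2·5, 1·5 + 2·2) = (2 − 10, 5 + 4) = (-8, 9); dropping signs (only squares matter) gives (8, 9); check 8² + 9² = 64 + 81 = 145 ✓.
  145 · 137 = 19865: from (8² + 9²)(4² + 11²), take (8·4 − 9·11, 8·11 + 9·4) = (32 − 99, 88 + 36) = (-67, 124); dropping signs (only squares matter) gives (67, 124); check 67² + 124² = 4489 + 15376 = 19865 ✓.
  Scale by k = 3: (3·67, 3·124) = (201, 372).
Step 4: Order so x ≤ y and verify: 201² + 372² = 40401 + 138384 = 178785 = n. ✓

n = 178785 = 201² + 372² (one valid representation with x ≤ y).


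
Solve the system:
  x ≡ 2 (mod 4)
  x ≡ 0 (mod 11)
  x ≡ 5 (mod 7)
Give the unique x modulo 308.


Moduli 4, 11, 7 are pairwise coprime; by CRT there is a unique solution modulo M = 4 · 11 · 7 = 308.
Solve pairwise, accumulating the modulus:
  Start with x ≡ 2 (mod 4).
  Combine with x ≡ 0 (mod 11): since gcd(4, 11) = 1, we get a unique residue mod 44.
    Write x = 2 + 4·t and substitute into x ≡ 0 (mod 11): 4·t ≡ 0 − 2 = -2 (mod 11).
    Reduce coefficients mod 11: 4·t ≡ 9 (mod 11).
    The inverse of 4 mod 11 is 3 (since 4·3 = 12 = 1·11 + 1), so t ≡ 3·9 = 27 ≡ 5 (mod 11).
    Then x = 2 + 4·5 = 22, valid modulo lcm(4, 11) = 44: x ≡ 22 (mod 44).
  Combine with x ≡ 5 (mod 7): since gcd(44, 7) = 1, we get a unique residue mod 308.
    Write x = 22 + 44·t and substitute into x ≡ 5 (mod 7): 44·t ≡ 5 − 22 = -17 (mod 7).
    Reduce coefficients mod 7: 2·t ≡ 4 (mod 7).
    The inverse of 2 mod 7 is 4 (since 2·4 = 8 = 1·7 + 1), so t ≡ 4·4 = 16 ≡ 2 (mod 7).
    Then x = 22 + 44·2 = 110, valid modulo lcm(44, 7) = 308: x ≡ 110 (mod 308).
Verify: 110 mod 4 = 2 ✓, 110 mod 11 = 0 ✓, 110 mod 7 = 5 ✓.

x ≡ 110 (mod 308).


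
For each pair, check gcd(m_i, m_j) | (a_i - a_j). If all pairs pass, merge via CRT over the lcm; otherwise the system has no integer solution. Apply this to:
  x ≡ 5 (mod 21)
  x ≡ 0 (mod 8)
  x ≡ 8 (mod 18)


Moduli 21, 8, 18 are not pairwise coprime, so CRT works modulo lcm(m_i) when all pairwise compatibility conditions hold.
Pairwise compatibility: gcd(m_i, m_j) must divide a_i - a_j for every pair.
Merge one congruence at a time:
  Start: x ≡ 5 (mod 21).
  Combine with x ≡ 0 (mod 8): gcd(21, 8) = 1; 0 - 5 = -5, which IS divisible by 1, so compatible.
    Write x = 5 + 21·t and substitute into x ≡ 0 (mod 8): 21·t ≡ 0 − 5 = -5 (mod 8).
    Reduce coefficients mod 8: 5·t ≡ 3 (mod 8).
    The inverse of 5 mod 8 is 5 (since 5·5 = 25 = 3·8 + 1), so t ≡ 5·3 = 15 ≡ 7 (mod 8).
    Then x = 5 + 21·7 = 152, valid modulo lcm(21, 8) = 168: x ≡ 152 (mod 168).
  Combine with x ≡ 8 (mod 18): gcd(168, 18) = 6; 8 - 152 = -144, which IS divisible by 6, so compatible.
    Write x = 152 + 168·t and substitute into x ≡ 8 (mod 18): 168·t ≡ 8 − 152 = -144 (mod 18).
    Divide the congruence (and modulus) by g = 6: 28·t ≡ -24 (mod 3).
    Reduce coefficients mod 3: 1·t ≡ 0 (mod 3).
    So t ≡ 0 (mod 3).
    Then x = 152 + 168·0 = 152, valid modulo lcm(168, 18) = 504: x ≡ 152 (mod 504).
Verify: 152 mod 21 = 5, 152 mod 8 = 0, 152 mod 18 = 8.

x ≡ 152 (mod 504).


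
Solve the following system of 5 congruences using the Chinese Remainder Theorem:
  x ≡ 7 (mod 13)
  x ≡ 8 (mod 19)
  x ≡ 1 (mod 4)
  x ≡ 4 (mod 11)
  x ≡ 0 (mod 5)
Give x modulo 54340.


Product of moduli M = 13 · 19 · 4 · 11 · 5 = 54340.
Merge one congruence at a time:
  Start: x ≡ 7 (mod 13).
  Combine with x ≡ 8 (mod 19); new modulus lcm = 247.
    Write x = 7 + 13·t and substitute into x ≡ 8 (mod 19): 13·t ≡ 8 − 7 = 1 (mod 19).
    The inverse of 13 mod 19 is 3 (since 13·3 = 39 = 2·19 + 1), so t ≡ 3·1 = 3 ≡ 3 (mod 19).
    Then x = 7 + 13·3 = 46, valid modulo lcm(13, 19) = 247: x ≡ 46 (mod 247).
  Combine with x ≡ 1 (mod 4); new modulus lcm = 988.
    Write x = 46 + 247·t and substitute into x ≡ 1 (mod 4): 247·t ≡ 1 − 46 = -45 (mod 4).
    Reduce coefficients mod 4: 3·t ≡ 3 (mod 4).
    The inverse of 3 mod 4 is 3 (since 3·3 = 9 = 2·4 + 1), so t ≡ 3·3 = 9 ≡ 1 (mod 4).
    Then x = 46 + 247·1 = 293, valid modulo lcm(247, 4) = 988: x ≡ 293 (mod 988).
  Combine with x ≡ 4 (mod 11); new modulus lcm = 10868.
    Write x = 293 + 988·t and substitute into x ≡ 4 (mod 11): 988·t ≡ 4 − 293 = -289 (mod 11).
    Reduce coefficients mod 11: 9·t ≡ 8 (mod 11).
    The inverse of 9 mod 11 is 5 (since 9·5 = 45 = 4·11 + 1), so t ≡ 5·8 = 40 ≡ 7 (mod 11).
    Then x = 293 + 988·7 = 7209, valid modulo lcm(988, 11) = 10868: x ≡ 7209 (mod 10868).
  Combine with x ≡ 0 (mod 5); new modulus lcm = 54340.
    Write x = 7209 + 10868·t and substitute into x ≡ 0 (mod 5): 10868·t ≡ 0 − 7209 = -7209 (mod 5).
    Reduce coefficients mod 5: 3·t ≡ 1 (mod 5).
    The inverse of 3 mod 5 is 2 (since 3·2 = 6 = 1·5 + 1), so t ≡ 2·1 = 2 ≡ 2 (mod 5).
    Then x = 7209 + 10868·2 = 28945, valid modulo lcm(10868, 5) = 54340: x ≡ 28945 (mod 54340).
Verify against each original: 28945 mod 13 = 7, 28945 mod 19 = 8, 28945 mod 4 = 1, 28945 mod 11 = 4, 28945 mod 5 = 0.

x ≡ 28945 (mod 54340).


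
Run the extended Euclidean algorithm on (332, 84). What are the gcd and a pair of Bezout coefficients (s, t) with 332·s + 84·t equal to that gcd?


Euclidean algorithm on (332, 84) — divide until remainder is 0:
  332 = 3 · 84 + 80
  84 = 1 · 80 + 4
  80 = 20 · 4 + 0
gcd(332, 84) = 4.
Track Bezout coefficients alongside the remainders: start with r₀ = 332 = a·1 + b·0 (s = 1, t = 0) and r₁ = 84 = a·0 + b·1 (s = 0, t = 1); each new remainder r_{k+1} = r_{k-1} − q_k·r_k inherits s_{k+1} = s_{k-1} − q_k·s_k, t_{k+1} = t_{k-1} − q_k·t_k, so r_k = a·s_k + b·t_k at every step:
  q = 3: r = 80, s = 1 − 3·0 = 1, t = 0 − 3·1 = -3  (check: 332·1 + 84·(-3) = 80)
  q = 1: r = 4, s = 0 − 1·1 = -1, t = 1 − 1·(-3) = 4  (check: 332·(-1) + 84·4 = 4)
The row with r = 4 (the gcd) gives the Bezout coefficients s = -1, t = 4.
Result: 332 · (-1) + 84 · (4) = 4.

gcd(332, 84) = 4; s = -1, t = 4 (check: 332·(-1) + 84·4 = 4).


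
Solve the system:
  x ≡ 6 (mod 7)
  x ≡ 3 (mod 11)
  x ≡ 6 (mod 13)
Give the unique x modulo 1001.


Moduli 7, 11, 13 are pairwise coprime; by CRT there is a unique solution modulo M = 7 · 11 · 13 = 1001.
Solve pairwise, accumulating the modulus:
  Start with x ≡ 6 (mod 7).
  Combine with x ≡ 3 (mod 11): since gcd(7, 11) = 1, we get a unique residue mod 77.
    Write x = 6 + 7·t and substitute into x ≡ 3 (mod 11): 7·t ≡ 3 − 6 = -3 (mod 11).
    Reduce coefficients mod 11: 7·t ≡ 8 (mod 11).
    The inverse of 7 mod 11 is 8 (since 7·8 = 56 = 5·11 + 1), so t ≡ 8·8 = 64 ≡ 9 (mod 11).
    Then x = 6 + 7·9 = 69, valid modulo lcm(7, 11) = 77: x ≡ 69 (mod 77).
  Combine with x ≡ 6 (mod 13): since gcd(77, 13) = 1, we get a unique residue mod 1001.
    Write x = 69 + 77·t and substitute into x ≡ 6 (mod 13): 77·t ≡ 6 − 69 = -63 (mod 13).
    Reduce coefficients mod 13: 12·t ≡ 2 (mod 13).
    The inverse of 12 mod 13 is 12 (since 12·12 = 144 = 11·13 + 1), so t ≡ 12·2 = 24 ≡ 11 (mod 13).
    Then x = 69 + 77·11 = 916, valid modulo lcm(77, 13) = 1001: x ≡ 916 (mod 1001).
Verify: 916 mod 7 = 6 ✓, 916 mod 11 = 3 ✓, 916 mod 13 = 6 ✓.

x ≡ 916 (mod 1001).


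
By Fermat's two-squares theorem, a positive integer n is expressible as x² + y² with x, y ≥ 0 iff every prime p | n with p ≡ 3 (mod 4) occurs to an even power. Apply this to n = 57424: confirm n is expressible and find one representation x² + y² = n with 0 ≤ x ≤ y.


Step 1: Factor n = 57424 = 2^4 · 37 · 97.
Step 2: Check the mod-4 condition on each prime factor: 2 = 2 (special); 37 ≡ 1 (mod 4), exponent 1; 97 ≡ 1 (mod 4), exponent 1.
All primes ≡ 3 (mod 4) appear to even exponent (or don't appear), so by the two-squares theorem n IS expressible as a sum of two squares.
Step 3: Build a representation. Group n = k² · m with k = 4 and m = 37 · 97 = 3589 (a product of primes ≡ 1 (mod 4)); a representation of m scales to one of n via (k·x)² + (k·y)² = k²(x² + y²). Each prime p ≡ 1 (mod 4) is itself a sum of two squares; find a² by testing p − a² for a perfect square:
  37: 37 − 1² = 36 = 6² ⇒ 37 = 1² + 6².
  97: 97 − 1² = 96, 97 − 2² = 93, 97 − 3² = 88, 97 − 4² = 81 = 9² ⇒ 97 = 4² + 9².
  Combine using the Brahmagupta–Fibonacci identity (a² + b²)(c² + d²) = (ac − bd)² + (ad + bc)² = (ac + bd)² + (ad − bc)²:
  37 · 97 = 3589: from (1² + 6²)(4² + 9²), take (1·4 − 6·9, 1·9 + 6·4) = (4 − 54, 9 + 24) = (-50, 33); dropping signs (only squares matter) gives (50, 33); check 50² + 33² = 2500 + 1089 = 3589 ✓.
  Scale by k = 4: (4·50, 4·33) = (200, 132).
Step 4: Order so x ≤ y and verify: 132² + 200² = 17424 + 40000 = 57424 = n. ✓

n = 57424 = 132² + 200² (one valid representation with x ≤ y).
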